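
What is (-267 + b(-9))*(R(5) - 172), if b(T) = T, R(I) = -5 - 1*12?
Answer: 52164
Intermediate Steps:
R(I) = -17 (R(I) = -5 - 12 = -17)
(-267 + b(-9))*(R(5) - 172) = (-267 - 9)*(-17 - 172) = -276*(-189) = 52164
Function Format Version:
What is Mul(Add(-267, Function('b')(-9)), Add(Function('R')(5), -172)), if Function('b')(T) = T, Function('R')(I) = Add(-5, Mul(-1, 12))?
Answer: 52164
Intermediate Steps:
Function('R')(I) = -17 (Function('R')(I) = Add(-5, -12) = -17)
Mul(Add(-267, Function('b')(-9)), Add(Function('R')(5), -172)) = Mul(Add(-267, -9), Add(-17, -172)) = Mul(-276, -189) = 52164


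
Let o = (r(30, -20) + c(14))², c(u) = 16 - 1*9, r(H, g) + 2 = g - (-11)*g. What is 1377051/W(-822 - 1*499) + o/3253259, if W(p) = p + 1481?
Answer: 4479912395209/520521440 ≈ 8606.6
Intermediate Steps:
W(p) = 1481 + p
r(H, g) = -2 + 12*g (r(H, g) = -2 + (g - (-11)*g) = -2 + (g + 11*g) = -2 + 12*g)
c(u) = 7 (c(u) = 16 - 9 = 7)
o = 55225 (o = ((-2 + 12*(-20)) + 7)² = ((-2 - 240) + 7)² = (-242 + 7)² = (-235)² = 55225)
1377051/W(-822 - 1*499) + o/3253259 = 1377051/(1481 + (-822 - 1*499)) + 55225/3253259 = 1377051/(1481 + (-822 - 499)) + 55225*(1/3253259) = 1377051/(1481 - 1321) + 55225/3253259 = 1377051/160 + 55225/3253259 = 4479912395209/520521440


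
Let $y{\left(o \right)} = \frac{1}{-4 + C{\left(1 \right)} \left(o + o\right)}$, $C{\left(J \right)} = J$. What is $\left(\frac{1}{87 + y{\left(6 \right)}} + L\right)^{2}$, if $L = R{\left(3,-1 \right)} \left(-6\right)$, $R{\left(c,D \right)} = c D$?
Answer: $\frac{157602916}{485809} \approx 324.41$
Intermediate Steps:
$R{\left(c,D \right)} = D c$
$y{\left(o \right)} = \frac{1}{-4 + 2 o}$ ($y{\left(o \right)} = \frac{1}{-4 + 1 \left(o + o\right)} = \frac{1}{-4 + 1 \cdot 2 o} = \frac{1}{-4 + 2 o}$)
$L = 18$ ($L = \left(-1\right) 3 \left(-6\right) = \left(-3\right) \left(-6\right) = 18$)
$\left(\frac{1}{87 + y{\left(6 \right)}} + L\right)^{2} = \left(\frac{1}{87 + \frac{1}{2 \left(-2 + 6\right)}} + 18\right)^{2} = \left(\frac{1}{87 + \frac{1}{2 \cdot 4}} + 18\right)^{2} = \left(\frac{1}{87 + \frac{1}{2} \cdot \frac{1}{4}} + 18\right)^{2} = \left(\frac{1}{87 + \frac{1}{8}} + 18\right)^{2} = \left(\frac{1}{\frac{697}{8}} + 18\right)^{2} = \left(\frac{8}{697} + 18\right)^{2} = \left(\frac{12554}{697}\right)^{2} = \frac{157602916}{485809}$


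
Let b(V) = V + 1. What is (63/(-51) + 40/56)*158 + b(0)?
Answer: -9677/119 ≈ -81.319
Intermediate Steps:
b(V) = 1 + V
(63/(-51) + 40/56)*158 + b(0) = (63/(-51) + 40/56)*158 + (1 + 0) = (63*(-1/51) + 40*(1/56))*158 + 1 = (-21/17 + 5/7)*158 + 1 = -62/119*158 + 1 = -9796/119 + 1 = -9677/119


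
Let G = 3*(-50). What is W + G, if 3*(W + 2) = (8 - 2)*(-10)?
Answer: -172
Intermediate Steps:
W = -22 (W = -2 + ((8 - 2)*(-10))/3 = -2 + (6*(-10))/3 = -2 + (⅓)*(-60) = -2 - 20 = -22)
G = -150
W + G = -22 - 150 = -172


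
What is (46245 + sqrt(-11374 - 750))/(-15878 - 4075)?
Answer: -15415/6651 - 2*I*sqrt(3031)/19953 ≈ -2.3177 - 0.0055184*I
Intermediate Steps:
(46245 + sqrt(-11374 - 750))/(-15878 - 4075) = (46245 + sqrt(-12124))/(-19953) = (46245 + 2*I*sqrt(3031))*(-1/19953) = -15415/6651 - 2*I*sqrt(3031)/19953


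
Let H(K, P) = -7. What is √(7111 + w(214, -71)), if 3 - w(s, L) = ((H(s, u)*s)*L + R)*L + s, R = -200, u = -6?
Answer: √7544118 ≈ 2746.7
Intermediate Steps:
w(s, L) = 3 - s - L*(-200 - 7*L*s) (w(s, L) = 3 - (((-7*s)*L - 200)*L + s) = 3 - ((-7*L*s - 200)*L + s) = 3 - ((-200 - 7*L*s)*L + s) = 3 - (L*(-200 - 7*L*s) + s) = 3 - (s + L*(-200 - 7*L*s)) = 3 + (-s - L*(-200 - 7*L*s)) = 3 - s - L*(-200 - 7*L*s))
√(7111 + w(214, -71)) = √(7111 + (3 - 1*214 + 200*(-71) + 7*214*(-71)²)) = √(7111 + (3 - 214 - 14200 + 7*214*5041)) = √(7111 + (3 - 214 - 14200 + 7551418)) = √(7111 + 7537007) = √7544118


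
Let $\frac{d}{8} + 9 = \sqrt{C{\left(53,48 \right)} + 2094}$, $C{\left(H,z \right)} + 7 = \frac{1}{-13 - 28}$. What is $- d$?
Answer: $72 - \frac{8 \sqrt{3508206}}{41} \approx -293.47$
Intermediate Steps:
$C{\left(H,z \right)} = - \frac{288}{41}$ ($C{\left(H,z \right)} = -7 + \frac{1}{-13 - 28} = -7 + \frac{1}{-41} = -7 - \frac{1}{41} = - \frac{288}{41}$)
$d = -72 + \frac{8 \sqrt{3508206}}{41}$ ($d = -72 + 8 \sqrt{- \frac{288}{41} + 2094} = -72 + 8 \sqrt{\frac{85566}{41}} = -72 + 8 \frac{\sqrt{3508206}}{41} = -72 + \frac{8 \sqrt{3508206}}{41} \approx 293.47$)
$- d = - (-72 + \frac{8 \sqrt{3508206}}{41}) = 72 - \frac{8 \sqrt{3508206}}{41}$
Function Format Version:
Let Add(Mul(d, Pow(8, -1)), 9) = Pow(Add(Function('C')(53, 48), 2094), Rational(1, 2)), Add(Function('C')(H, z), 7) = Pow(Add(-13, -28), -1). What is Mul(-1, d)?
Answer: Add(72, Mul(Rational(-8, 41), Pow(3508206, Rational(1, 2)))) ≈ -293.47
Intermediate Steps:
Function('C')(H, z) = Rational(-288, 41) (Function('C')(H, z) = Add(-7, Pow(Add(-13, -28), -1)) = Add(-7, Pow(-41, -1)) = Add(-7, Rational(-1, 41)) = Rational(-288, 41))
d = Add(-72, Mul(Rational(8, 41), Pow(3508206, Rational(1, 2)))) (d = Add(-72, Mul(8, Pow(Add(Rational(-288, 41), 2094), Rational(1, 2)))) = Add(-72, Mul(8, Pow(Rational(85566, 41), Rational(1, 2)))) = Add(-72, Mul(8, Mul(Rational(1, 41), Pow(3508206, Rational(1, 2))))) = Add(-72, Mul(Rational(8, 41), Pow(3508206, Rational(1, 2)))) ≈ 293.47)
Mul(-1, d) = Mul(-1, Add(-72, Mul(Rational(8, 41), Pow(3508206, Rational(1, 2))))) = Add(72, Mul(Rational(-8, 41), Pow(3508206, Rational(1, 2))))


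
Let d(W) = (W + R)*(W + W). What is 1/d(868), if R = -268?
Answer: 1/1041600 ≈ 9.6006e-7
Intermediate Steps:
d(W) = 2*W*(-268 + W) (d(W) = (W - 268)*(W + W) = (-268 + W)*(2*W) = 2*W*(-268 + W))
1/d(868) = 1/(2*868*(-268 + 868)) = 1/(2*868*600) = 1/1041600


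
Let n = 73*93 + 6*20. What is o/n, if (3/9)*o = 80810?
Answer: 80810/2303 ≈ 35.089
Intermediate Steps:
o = 242430 (o = 3*80810 = 242430)
n = 6909 (n = 6789 + 120 = 6909)
o/n = 242430/6909 = 242430*(1/6909) = 80810/2303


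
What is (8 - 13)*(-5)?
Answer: 25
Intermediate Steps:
(8 - 13)*(-5) = -5*(-5) = 25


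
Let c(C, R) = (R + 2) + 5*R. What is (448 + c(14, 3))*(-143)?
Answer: -66924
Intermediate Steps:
c(C, R) = 2 + 6*R (c(C, R) = (2 + R) + 5*R = 2 + 6*R)
(448 + c(14, 3))*(-143) = (448 + (2 + 6*3))*(-143) = (448 + (2 + 18))*(-143) = (448 + 20)*(-143) = 468*(-143) = -66924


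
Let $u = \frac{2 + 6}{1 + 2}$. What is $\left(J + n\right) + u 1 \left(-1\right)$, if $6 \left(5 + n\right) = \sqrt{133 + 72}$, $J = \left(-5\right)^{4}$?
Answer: $\frac{1852}{3} + \frac{\sqrt{205}}{6} \approx 619.72$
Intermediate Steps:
$u = \frac{8}{3} \approx 2.6667$
$J = 625$
$n = -5 + \frac{\sqrt{205}}{6}$ ($n = -5 + \frac{\sqrt{133 + 72}}{6} = -5 + \frac{\sqrt{205}}{6} \approx -2.6137$)
$\left(J + n\right) + u 1 \left(-1\right) = \left(625 - \left(5 - \frac{\sqrt{205}}{6}\right)\right) + \frac{8}{3} \cdot 1 \left(-1\right) = \left(620 + \frac{\sqrt{205}}{6}\right) + \frac{8}{3} \left(-1\right) = \left(620 + \frac{\sqrt{205}}{6}\right) - \frac{8}{3} = \frac{1852}{3} + \frac{\sqrt{205}}{6}$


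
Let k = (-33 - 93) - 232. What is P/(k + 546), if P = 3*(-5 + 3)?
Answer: -3/94 ≈ -0.031915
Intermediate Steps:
k = -358 (k = -126 - 232 = -358)
P = -6 (P = 3*(-2) = -6)
P/(k + 546) = -6/(-358 + 546) = -6/188 = (1/188)*(-6) = -3/94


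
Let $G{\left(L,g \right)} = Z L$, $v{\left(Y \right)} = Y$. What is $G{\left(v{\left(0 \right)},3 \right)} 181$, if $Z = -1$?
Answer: $0$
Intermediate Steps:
$G{\left(L,g \right)} = - L$
$G{\left(v{\left(0 \right)},3 \right)} 181 = \left(-1\right) 0 \cdot 181 = 0 \cdot 181 = 0$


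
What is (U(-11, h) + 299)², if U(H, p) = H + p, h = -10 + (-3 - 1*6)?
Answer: 72361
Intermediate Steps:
h = -19 (h = -10 + (-3 - 6) = -10 - 9 = -19)
(U(-11, h) + 299)² = ((-11 - 19) + 299)² = (-30 + 299)² = 269² = 72361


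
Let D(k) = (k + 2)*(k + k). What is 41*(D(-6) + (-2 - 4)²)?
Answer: 3444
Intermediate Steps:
D(k) = 2*k*(2 + k) (D(k) = (2 + k)*(2*k) = 2*k*(2 + k))
41*(D(-6) + (-2 - 4)²) = 41*(2*(-6)*(2 - 6) + (-2 - 4)²) = 41*(2*(-6)*(-4) + (-6)²) = 41*(48 + 36) = 41*84 = 3444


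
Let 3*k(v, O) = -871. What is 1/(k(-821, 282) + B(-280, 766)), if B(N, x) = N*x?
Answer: -3/644311 ≈ -4.6561e-6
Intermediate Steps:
k(v, O) = -871/3 (k(v, O) = (⅓)*(-871) = -871/3)
1/(k(-821, 282) + B(-280, 766)) = 1/(-871/3 - 280*766) = 1/(-871/3 - 214480) = 1/(-644311/3) = -3/644311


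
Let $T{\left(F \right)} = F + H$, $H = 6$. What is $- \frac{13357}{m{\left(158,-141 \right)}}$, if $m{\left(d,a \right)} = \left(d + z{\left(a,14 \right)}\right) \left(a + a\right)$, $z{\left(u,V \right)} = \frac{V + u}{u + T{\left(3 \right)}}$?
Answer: $\frac{293854}{986201} \approx 0.29797$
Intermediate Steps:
$T{\left(F \right)} = 6 + F$ ($T{\left(F \right)} = F + 6 = 6 + F$)
$z{\left(u,V \right)} = \frac{V + u}{9 + u}$ ($z{\left(u,V \right)} = \frac{V + u}{u + \left(6 + 3\right)} = \frac{V + u}{u + 9} = \frac{V + u}{9 + u}$)
$m{\left(d,a \right)} = 2 a \left(d + \frac{14 + a}{9 + a}\right)$ ($m{\left(d,a \right)} = \left(d + \frac{14 + a}{9 + a}\right) \left(a + a\right) = \left(d + \frac{14 + a}{9 + a}\right) 2 a = 2 a \left(d + \frac{14 + a}{9 + a}\right)$)
$- \frac{13357}{m{\left(158,-141 \right)}} = - \frac{13357}{2 \left(-141\right) \frac{1}{9 - 141} \left(14 - 141 + 158 \left(9 - 141\right)\right)} = - \frac{13357}{2 \left(-141\right) \frac{1}{-132} \left(14 - 141 + 158 \left(-132\right)\right)} = - \frac{13357}{2 \left(-141\right) \left(- \frac{1}{132}\right) \left(14 - 141 - 20856\right)} = - \frac{13357}{2 \left(-141\right) \left(- \frac{1}{132}\right) \left(-20983\right)} = - \frac{13357}{- \frac{986201}{22}} = \left(-13357\right) \left(- \frac{22}{986201}\right) = \frac{293854}{986201}$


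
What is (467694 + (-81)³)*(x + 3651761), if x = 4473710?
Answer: -517974399837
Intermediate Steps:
(467694 + (-81)³)*(x + 3651761) = (467694 + (-81)³)*(4473710 + 3651761) = (467694 - 531441)*8125471 = -63747*8125471 = -517974399837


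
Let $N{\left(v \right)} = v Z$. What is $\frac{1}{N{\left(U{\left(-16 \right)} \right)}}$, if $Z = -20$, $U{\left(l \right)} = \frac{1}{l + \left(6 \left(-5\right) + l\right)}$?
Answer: $\frac{31}{10} \approx 3.1$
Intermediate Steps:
$U{\left(l \right)} = \frac{1}{-30 + 2 l}$ ($U{\left(l \right)} = \frac{1}{l + \left(-30 + l\right)} = \frac{1}{-30 + 2 l}$)
$N{\left(v \right)} = - 20 v$ ($N{\left(v \right)} = v \left(-20\right) = - 20 v$)
$\frac{1}{N{\left(U{\left(-16 \right)} \right)}} = \frac{1}{\left(-20\right) \frac{1}{2 \left(-15 - 16\right)}} = \frac{1}{\left(-20\right) \frac{1}{2 \left(-31\right)}} = \frac{1}{\left(-20\right) \frac{1}{2} \left(- \frac{1}{31}\right)} = \frac{1}{\left(-20\right) \left(- \frac{1}{62}\right)} = \frac{1}{\frac{10}{31}} = \frac{31}{10}$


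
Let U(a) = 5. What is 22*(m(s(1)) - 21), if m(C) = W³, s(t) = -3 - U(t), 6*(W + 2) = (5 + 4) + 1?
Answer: -12496/27 ≈ -462.81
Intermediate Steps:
W = -⅓ (W = -2 + ((5 + 4) + 1)/6 = -2 + (9 + 1)/6 = -2 + (⅙)*10 = -2 + 5/3 = -⅓ ≈ -0.33333)
s(t) = -8 (s(t) = -3 - 1*5 = -3 - 5 = -8)
m(C) = -1/27 (m(C) = (-⅓)³ = -1/27)
22*(m(s(1)) - 21) = 22*(-1/27 - 21) = 22*(-568/27) = -12496/27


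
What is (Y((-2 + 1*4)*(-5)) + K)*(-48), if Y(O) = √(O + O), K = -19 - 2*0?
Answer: 912 - 96*I*√5 ≈ 912.0 - 214.66*I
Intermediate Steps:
K = -19 (K = -19 - 1*0 = -19 + 0 = -19)
Y(O) = √2*√O (Y(O) = √(2*O) = √2*√O)
(Y((-2 + 1*4)*(-5)) + K)*(-48) = (√2*√((-2 + 1*4)*(-5)) - 19)*(-48) = (√2*√((-2 + 4)*(-5)) - 19)*(-48) = (√2*√(2*(-5)) - 19)*(-48) = (√2*√(-10) - 19)*(-48) = (√2*(I*√10) - 19)*(-48) = (2*I*√5 - 19)*(-48) = (-19 + 2*I*√5)*(-48) = 912 - 96*I*√5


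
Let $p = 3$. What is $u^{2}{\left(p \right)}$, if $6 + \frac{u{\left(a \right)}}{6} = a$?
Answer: $324$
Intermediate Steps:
$u{\left(a \right)} = -36 + 6 a$
$u^{2}{\left(p \right)} = \left(-36 + 6 \cdot 3\right)^{2} = \left(-36 + 18\right)^{2} = \left(-18\right)^{2} = 324$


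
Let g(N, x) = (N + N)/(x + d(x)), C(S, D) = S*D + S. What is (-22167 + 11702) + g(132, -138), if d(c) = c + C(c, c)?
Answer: -32493781/3105 ≈ -10465.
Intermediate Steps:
C(S, D) = S + D*S (C(S, D) = D*S + S = S + D*S)
d(c) = c + c*(1 + c)
g(N, x) = 2*N/(x + x*(2 + x)) (g(N, x) = (N + N)/(x + x*(2 + x)) = (2*N)/(x + x*(2 + x)) = 2*N/(x + x*(2 + x)))
(-22167 + 11702) + g(132, -138) = (-22167 + 11702) + 2*132/(-138*(3 - 138)) = -10465 + 2*132*(-1/138)/(-135) = -10465 + 2*132*(-1/138)*(-1/135) = -10465 + 44/3105 = -32493781/3105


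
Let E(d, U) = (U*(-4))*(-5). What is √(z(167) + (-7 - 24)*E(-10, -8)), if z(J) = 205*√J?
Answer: √(4960 + 205*√167) ≈ 87.231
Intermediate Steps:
E(d, U) = 20*U (E(d, U) = -4*U*(-5) = 20*U)
√(z(167) + (-7 - 24)*E(-10, -8)) = √(205*√167 + (-7 - 24)*(20*(-8))) = √(205*√167 - 31*(-160)) = √(205*√167 + 4960) = √(4960 + 205*√167)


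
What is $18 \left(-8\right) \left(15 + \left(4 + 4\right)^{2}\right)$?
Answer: $-11376$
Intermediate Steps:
$18 \left(-8\right) \left(15 + \left(4 + 4\right)^{2}\right) = - 144 \left(15 + 8^{2}\right) = - 144 \left(15 + 64\right) = \left(-144\right) 79 = -11376$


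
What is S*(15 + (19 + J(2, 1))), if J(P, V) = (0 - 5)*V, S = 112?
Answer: 3248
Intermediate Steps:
J(P, V) = -5*V
S*(15 + (19 + J(2, 1))) = 112*(15 + (19 - 5*1)) = 112*(15 + (19 - 5)) = 112*(15 + 14) = 112*29 = 3248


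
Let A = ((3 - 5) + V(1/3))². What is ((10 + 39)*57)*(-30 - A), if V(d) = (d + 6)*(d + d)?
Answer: -2634730/27 ≈ -97583.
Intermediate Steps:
V(d) = 2*d*(6 + d) (V(d) = (6 + d)*(2*d) = 2*d*(6 + d))
A = 400/81 (A = ((3 - 5) + 2*(6 + 1/3)/3)² = (-2 + 2*(⅓)*(6 + ⅓))² = (-2 + 2*(⅓)*(19/3))² = (-2 + 38/9)² = (20/9)² = 400/81 ≈ 4.9383)
((10 + 39)*57)*(-30 - A) = ((10 + 39)*57)*(-30 - 1*400/81) = (49*57)*(-30 - 400/81) = 2793*(-2830/81) = -2634730/27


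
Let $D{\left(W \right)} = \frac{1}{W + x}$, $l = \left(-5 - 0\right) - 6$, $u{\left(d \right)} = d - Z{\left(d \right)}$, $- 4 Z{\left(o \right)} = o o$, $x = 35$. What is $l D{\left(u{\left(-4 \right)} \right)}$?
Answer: $- \frac{11}{35} \approx -0.31429$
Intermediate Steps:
$Z{\left(o \right)} = - \frac{o^{2}}{4}$ ($Z{\left(o \right)} = - \frac{o o}{4} = - \frac{o^{2}}{4}$)
$u{\left(d \right)} = d + \frac{d^{2}}{4}$ ($u{\left(d \right)} = d - - \frac{d^{2}}{4} = d + \frac{d^{2}}{4}$)
$l = -11$ ($l = \left(-5 + 0\right) - 6 = -5 - 6 = -11$)
$D{\left(W \right)} = \frac{1}{35 + W}$ ($D{\left(W \right)} = \frac{1}{W + 35} = \frac{1}{35 + W}$)
$l D{\left(u{\left(-4 \right)} \right)} = - \frac{11}{35 + \frac{1}{4} \left(-4\right) \left(4 - 4\right)} = - \frac{11}{35 + \frac{1}{4} \left(-4\right) 0} = - \frac{11}{35 + 0} = - \frac{11}{35}$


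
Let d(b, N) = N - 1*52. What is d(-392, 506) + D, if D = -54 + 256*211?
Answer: 54416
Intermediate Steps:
d(b, N) = -52 + N (d(b, N) = N - 52 = -52 + N)
D = 53962 (D = -54 + 54016 = 53962)
d(-392, 506) + D = (-52 + 506) + 53962 = 454 + 53962 = 54416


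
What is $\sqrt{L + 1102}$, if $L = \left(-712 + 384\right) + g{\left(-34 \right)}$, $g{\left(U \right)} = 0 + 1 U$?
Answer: $2 \sqrt{185} \approx 27.203$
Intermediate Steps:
$g{\left(U \right)} = U$ ($g{\left(U \right)} = 0 + U = U$)
$L = -362$ ($L = \left(-712 + 384\right) - 34 = -328 - 34 = -362$)
$\sqrt{L + 1102} = \sqrt{-362 + 1102} = \sqrt{740} = 2 \sqrt{185}$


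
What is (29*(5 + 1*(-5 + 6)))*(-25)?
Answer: -4350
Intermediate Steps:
(29*(5 + 1*(-5 + 6)))*(-25) = (29*(5 + 1*1))*(-25) = (29*(5 + 1))*(-25) = (29*6)*(-25) = 174*(-25) = -4350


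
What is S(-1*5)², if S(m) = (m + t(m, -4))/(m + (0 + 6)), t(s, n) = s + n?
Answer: 196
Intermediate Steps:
t(s, n) = n + s
S(m) = (-4 + 2*m)/(6 + m) (S(m) = (m + (-4 + m))/(m + (0 + 6)) = (-4 + 2*m)/(m + 6) = (-4 + 2*m)/(6 + m))
S(-1*5)² = (2*(-2 - 1*5)/(6 - 1*5))² = (2*(-2 - 5)/(6 - 5))² = (2*(-7)/1)² = (2*1*(-7))² = (-14)² = 196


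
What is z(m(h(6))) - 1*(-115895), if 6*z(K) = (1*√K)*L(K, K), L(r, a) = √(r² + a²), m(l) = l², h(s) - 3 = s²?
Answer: 115895 + 19773*√2/2 ≈ 1.2988e+5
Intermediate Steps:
h(s) = 3 + s²
L(r, a) = √(a² + r²)
z(K) = √2*√K*√(K²)/6 (z(K) = ((1*√K)*√(K² + K²))/6 = (√K*√(2*K²))/6 = (√K*(√2*√(K²)))/6 = (√2*√K*√(K²))/6 = √2*√K*√(K²)/6)
z(m(h(6))) - 1*(-115895) = √2*√((3 + 6²)²)*√(((3 + 6²)²)²)/6 - 1*(-115895) = √2*√((3 + 36)²)*√(((3 + 36)²)²)/6 + 115895 = √2*√(39²)*√((39²)²)/6 + 115895 = √2*√1521*√(1521²)/6 + 115895 = (⅙)*√2*39*√2313441 + 115895 = (⅙)*√2*39*1521 + 115895 = 19773*√2/2 + 115895 = 115895 + 19773*√2/2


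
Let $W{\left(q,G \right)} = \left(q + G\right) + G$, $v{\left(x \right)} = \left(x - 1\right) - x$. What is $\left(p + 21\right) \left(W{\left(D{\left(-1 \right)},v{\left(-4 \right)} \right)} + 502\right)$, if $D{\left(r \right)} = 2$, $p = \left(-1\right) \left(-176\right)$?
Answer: $98894$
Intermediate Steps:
$p = 176$
$v{\left(x \right)} = -1$ ($v{\left(x \right)} = \left(-1 + x\right) - x = -1$)
$W{\left(q,G \right)} = q + 2 G$ ($W{\left(q,G \right)} = \left(G + q\right) + G = q + 2 G$)
$\left(p + 21\right) \left(W{\left(D{\left(-1 \right)},v{\left(-4 \right)} \right)} + 502\right) = \left(176 + 21\right) \left(\left(2 + 2 \left(-1\right)\right) + 502\right) = 197 \left(\left(2 - 2\right) + 502\right) = 197 \left(0 + 502\right) = 197 \cdot 502 = 98894$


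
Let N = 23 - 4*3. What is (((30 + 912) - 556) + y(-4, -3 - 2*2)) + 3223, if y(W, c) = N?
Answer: 3620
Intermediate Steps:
N = 11 (N = 23 - 12 = 11)
y(W, c) = 11
(((30 + 912) - 556) + y(-4, -3 - 2*2)) + 3223 = (((30 + 912) - 556) + 11) + 3223 = ((942 - 556) + 11) + 3223 = (386 + 11) + 3223 = 397 + 3223 = 3620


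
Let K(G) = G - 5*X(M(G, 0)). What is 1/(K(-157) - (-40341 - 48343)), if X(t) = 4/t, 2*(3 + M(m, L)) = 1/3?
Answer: 17/1505079 ≈ 1.1295e-5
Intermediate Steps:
M(m, L) = -17/6 (M(m, L) = -3 + (½)/3 = -3 + (½)*(⅓) = -3 + ⅙ = -17/6)
K(G) = 120/17 + G (K(G) = G - 20/(-17/6) = G - 20*(-6)/17 = G - 5*(-24/17) = G + 120/17 = 120/17 + G)
1/(K(-157) - (-40341 - 48343)) = 1/((120/17 - 157) - (-40341 - 48343)) = 1/(-2549/17 - 1*(-88684)) = 1/(-2549/17 + 88684) = 1/(1505079/17) = 17/1505079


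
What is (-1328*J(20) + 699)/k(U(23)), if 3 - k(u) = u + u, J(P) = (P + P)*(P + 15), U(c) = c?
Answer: 1858501/43 ≈ 43221.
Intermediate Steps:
J(P) = 2*P*(15 + P) (J(P) = (2*P)*(15 + P) = 2*P*(15 + P))
k(u) = 3 - 2*u (k(u) = 3 - (u + u) = 3 - 2*u)
(-1328*J(20) + 699)/k(U(23)) = (-2656*20*(15 + 20) + 699)/(3 - 2*23) = (-2656*20*35 + 699)/(3 - 46) = (-1328*1400 + 699)/(-43) = (-1859200 + 699)*(-1/43) = -1858501*(-1/43) = 1858501/43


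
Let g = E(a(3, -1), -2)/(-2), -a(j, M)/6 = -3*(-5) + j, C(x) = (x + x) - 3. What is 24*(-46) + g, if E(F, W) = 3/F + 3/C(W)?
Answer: -556301/504 ≈ -1103.8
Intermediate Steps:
C(x) = -3 + 2*x (C(x) = 2*x - 3 = -3 + 2*x)
a(j, M) = -90 - 6*j (a(j, M) = -6*(-3*(-5) + j) = -6*(15 + j) = -90 - 6*j)
E(F, W) = 3/F + 3/(-3 + 2*W)
g = 115/504 (g = (3*(-3 + (-90 - 6*3) + 2*(-2))/((-90 - 6*3)*(-3 + 2*(-2))))/(-2) = (3*(-3 + (-90 - 18) - 4)/((-90 - 18)*(-3 - 4)))*(-½) = (3*(-3 - 108 - 4)/(-108*(-7)))*(-½) = (3*(-1/108)*(-⅐)*(-115))*(-½) = -115/252*(-½) = 115/504 ≈ 0.22817)
24*(-46) + g = 24*(-46) + 115/504 = -1104 + 115/504 = -556301/504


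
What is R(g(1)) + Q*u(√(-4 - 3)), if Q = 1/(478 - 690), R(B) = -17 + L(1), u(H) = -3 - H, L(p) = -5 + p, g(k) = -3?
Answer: -4449/212 + I*√7/212 ≈ -20.986 + 0.01248*I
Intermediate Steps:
R(B) = -21 (R(B) = -17 + (-5 + 1) = -17 - 4 = -21)
Q = -1/212 (Q = 1/(-212) = -1/212 ≈ -0.0047170)
R(g(1)) + Q*u(√(-4 - 3)) = -21 - (-3 - √(-4 - 3))/212 = -21 - (-3 - √(-7))/212 = -21 - (-3 - I*√7)/212 = -21 + (3/212 + I*√7/212) = -4449/212 + I*√7/212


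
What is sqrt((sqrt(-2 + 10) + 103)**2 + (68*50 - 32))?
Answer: sqrt(13985 + 412*sqrt(2)) ≈ 120.70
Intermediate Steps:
sqrt((sqrt(-2 + 10) + 103)**2 + (68*50 - 32)) = sqrt((sqrt(8) + 103)**2 + (3400 - 32)) = sqrt((2*sqrt(2) + 103)**2 + 3368) = sqrt((103 + 2*sqrt(2))**2 + 3368) = sqrt(3368 + (103 + 2*sqrt(2))**2)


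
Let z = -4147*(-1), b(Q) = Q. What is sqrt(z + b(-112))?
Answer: sqrt(4035) ≈ 63.522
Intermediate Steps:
z = 4147
sqrt(z + b(-112)) = sqrt(4147 - 112) = sqrt(4035)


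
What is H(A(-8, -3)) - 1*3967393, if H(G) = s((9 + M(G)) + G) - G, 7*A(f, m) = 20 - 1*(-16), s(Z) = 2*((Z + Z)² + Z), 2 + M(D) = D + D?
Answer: -194203119/49 ≈ -3.9633e+6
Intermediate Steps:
M(D) = -2 + 2*D (M(D) = -2 + (D + D) = -2 + 2*D)
s(Z) = 2*Z + 8*Z² (s(Z) = 2*((2*Z)² + Z) = 2*(4*Z² + Z) = 2*(Z + 4*Z²) = 2*Z + 8*Z²)
A(f, m) = 36/7 (A(f, m) = (20 - 1*(-16))/7 = (20 + 16)/7 = (⅐)*36 = 36/7)
H(G) = -G + 2*(7 + 3*G)*(29 + 12*G) (H(G) = 2*((9 + (-2 + 2*G)) + G)*(1 + 4*((9 + (-2 + 2*G)) + G)) - G = 2*((7 + 2*G) + G)*(1 + 4*((7 + 2*G) + G)) - G = 2*(7 + 3*G)*(1 + 4*(7 + 3*G)) - G = 2*(7 + 3*G)*(1 + (28 + 12*G)) - G = 2*(7 + 3*G)*(29 + 12*G) - G = -G + 2*(7 + 3*G)*(29 + 12*G))
H(A(-8, -3)) - 1*3967393 = (406 + 72*(36/7)² + 341*(36/7)) - 1*3967393 = (406 + 72*(1296/49) + 12276/7) - 3967393 = (406 + 93312/49 + 12276/7) - 3967393 = 199138/49 - 3967393 = -194203119/49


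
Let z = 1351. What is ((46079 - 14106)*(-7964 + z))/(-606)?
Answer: 211437449/606 ≈ 3.4891e+5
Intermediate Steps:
((46079 - 14106)*(-7964 + z))/(-606) = ((46079 - 14106)*(-7964 + 1351))/(-606) = (31973*(-6613))*(-1/606) = -211437449*(-1/606) = 211437449/606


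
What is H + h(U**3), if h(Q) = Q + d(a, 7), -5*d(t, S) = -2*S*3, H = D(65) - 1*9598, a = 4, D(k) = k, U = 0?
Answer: -47623/5 ≈ -9524.6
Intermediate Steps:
H = -9533 (H = 65 - 1*9598 = 65 - 9598 = -9533)
d(t, S) = 6*S/5 (d(t, S) = -(-2*S)*3/5 = -(-6)*S/5 = 6*S/5)
h(Q) = 42/5 + Q (h(Q) = Q + (6/5)*7 = Q + 42/5 = 42/5 + Q)
H + h(U**3) = -9533 + (42/5 + 0**3) = -9533 + (42/5 + 0) = -9533 + 42/5 = -47623/5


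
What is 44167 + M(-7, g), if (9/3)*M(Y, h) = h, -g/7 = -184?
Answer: 133789/3 ≈ 44596.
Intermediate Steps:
g = 1288 (g = -7*(-184) = 1288)
M(Y, h) = h/3
44167 + M(-7, g) = 44167 + (⅓)*1288 = 44167 + 1288/3 = 133789/3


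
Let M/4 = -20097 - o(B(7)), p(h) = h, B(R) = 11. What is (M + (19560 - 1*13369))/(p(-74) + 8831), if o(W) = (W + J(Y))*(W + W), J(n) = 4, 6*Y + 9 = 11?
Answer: -75517/8757 ≈ -8.6236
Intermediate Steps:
Y = ⅓ (Y = -3/2 + (⅙)*11 = -3/2 + 11/6 = ⅓ ≈ 0.33333)
o(W) = 2*W*(4 + W) (o(W) = (W + 4)*(W + W) = (4 + W)*(2*W) = 2*W*(4 + W))
M = -81708 (M = 4*(-20097 - 2*11*(4 + 11)) = 4*(-20097 - 2*11*15) = 4*(-20097 - 1*330) = 4*(-20097 - 330) = 4*(-20427) = -81708)
(M + (19560 - 1*13369))/(p(-74) + 8831) = (-81708 + (19560 - 1*13369))/(-74 + 8831) = (-81708 + (19560 - 13369))/8757 = (-81708 + 6191)*(1/8757) = -75517*1/8757 = -75517/8757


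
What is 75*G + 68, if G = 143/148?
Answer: 20789/148 ≈ 140.47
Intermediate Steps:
G = 143/148 (G = 143*(1/148) = 143/148 ≈ 0.96622)
75*G + 68 = 75*(143/148) + 68 = 10725/148 + 68 = 20789/148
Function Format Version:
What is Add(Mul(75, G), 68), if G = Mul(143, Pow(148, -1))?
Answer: Rational(20789, 148) ≈ 140.47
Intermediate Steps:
G = Rational(143, 148) (G = Mul(143, Rational(1, 148)) = Rational(143, 148) ≈ 0.96622)
Add(Mul(75, G), 68) = Add(Mul(75, Rational(143, 148)), 68) = Add(Rational(10725, 148), 68) = Rational(20789, 148)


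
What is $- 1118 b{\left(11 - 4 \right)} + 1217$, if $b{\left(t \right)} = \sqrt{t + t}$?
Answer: $1217 - 1118 \sqrt{14} \approx -2966.2$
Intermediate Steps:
$b{\left(t \right)} = \sqrt{2} \sqrt{t}$ ($b{\left(t \right)} = \sqrt{2 t} = \sqrt{2} \sqrt{t}$)
$- 1118 b{\left(11 - 4 \right)} + 1217 = - 1118 \sqrt{2} \sqrt{11 - 4} + 1217 = - 1118 \sqrt{2} \sqrt{7} + 1217 = - 1118 \sqrt{14} + 1217 = 1217 - 1118 \sqrt{14}$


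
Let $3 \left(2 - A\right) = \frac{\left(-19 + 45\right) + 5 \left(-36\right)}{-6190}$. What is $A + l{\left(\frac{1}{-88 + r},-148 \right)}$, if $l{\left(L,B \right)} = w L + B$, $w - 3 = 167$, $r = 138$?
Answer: $- \frac{1324118}{9285} \approx -142.61$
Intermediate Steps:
$w = 170$ ($w = 3 + 167 = 170$)
$A = \frac{18493}{9285}$ ($A = 2 - \frac{\left(\left(-19 + 45\right) + 5 \left(-36\right)\right) \frac{1}{-6190}}{3} = 2 - \frac{\left(26 - 180\right) \left(- \frac{1}{6190}\right)}{3} = 2 - \frac{\left(-154\right) \left(- \frac{1}{6190}\right)}{3} = 2 - \frac{77}{9285} = \frac{18493}{9285} \approx 1.9917$)
$l{\left(L,B \right)} = B + 170 L$ ($l{\left(L,B \right)} = 170 L + B = B + 170 L$)
$A + l{\left(\frac{1}{-88 + r},-148 \right)} = \frac{18493}{9285} - \left(148 - \frac{170}{-88 + 138}\right) = \frac{18493}{9285} - \left(148 - \frac{170}{50}\right) = \frac{18493}{9285} + \left(-148 + 170 \cdot \frac{1}{50}\right) = \frac{18493}{9285} + \left(-148 + \frac{17}{5}\right) = \frac{18493}{9285} - \frac{723}{5} = - \frac{1324118}{9285}$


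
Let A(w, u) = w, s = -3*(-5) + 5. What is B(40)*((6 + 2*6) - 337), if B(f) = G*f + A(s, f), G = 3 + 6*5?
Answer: -427460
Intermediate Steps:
s = 20 (s = 15 + 5 = 20)
G = 33 (G = 3 + 30 = 33)
B(f) = 20 + 33*f (B(f) = 33*f + 20 = 20 + 33*f)
B(40)*((6 + 2*6) - 337) = (20 + 33*40)*((6 + 2*6) - 337) = (20 + 1320)*((6 + 12) - 337) = 1340*(18 - 337) = 1340*(-319) = -427460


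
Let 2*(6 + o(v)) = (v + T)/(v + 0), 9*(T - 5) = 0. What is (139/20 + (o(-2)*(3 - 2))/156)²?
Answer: 51595489/1081600 ≈ 47.703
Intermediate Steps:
T = 5 (T = 5 + (⅑)*0 = 5 + 0 = 5)
o(v) = -6 + (5 + v)/(2*v) (o(v) = -6 + ((v + 5)/(v + 0))/2 = -6 + ((5 + v)/v)/2 = -6 + (5 + v)/(2*v))
(139/20 + (o(-2)*(3 - 2))/156)² = (139/20 + (((½)*(5 - 11*(-2))/(-2))*(3 - 2))/156)² = (139*(1/20) + (((½)*(-½)*(5 + 22))*1)*(1/156))² = (139/20 + (((½)*(-½)*27)*1)*(1/156))² = (139/20 - 27/4*1*(1/156))² = (139/20 - 27/4*1/156)² = (139/20 - 9/208)² = (7183/1040)² = 51595489/1081600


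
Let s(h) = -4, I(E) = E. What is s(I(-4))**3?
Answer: -64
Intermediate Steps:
s(I(-4))**3 = (-4)**3 = -64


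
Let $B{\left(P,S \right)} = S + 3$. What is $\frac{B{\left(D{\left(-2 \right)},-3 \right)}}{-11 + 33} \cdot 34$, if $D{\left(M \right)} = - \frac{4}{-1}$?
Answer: $0$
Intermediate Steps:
$D{\left(M \right)} = 4$ ($D{\left(M \right)} = \left(-4\right) \left(-1\right) = 4$)
$B{\left(P,S \right)} = 3 + S$
$\frac{B{\left(D{\left(-2 \right)},-3 \right)}}{-11 + 33} \cdot 34 = \frac{3 - 3}{-11 + 33} \cdot 34 = \frac{0}{22} \cdot 34 = 0 \cdot \frac{1}{22} \cdot 34 = 0 \cdot 34 = 0$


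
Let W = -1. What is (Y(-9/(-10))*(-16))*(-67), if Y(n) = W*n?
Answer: -4824/5 ≈ -964.80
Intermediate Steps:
Y(n) = -n
(Y(-9/(-10))*(-16))*(-67) = (-(-9)/(-10)*(-16))*(-67) = (-(-9)*(-1)/10*(-16))*(-67) = (-1*9/10*(-16))*(-67) = -9/10*(-16)*(-67) = (72/5)*(-67) = -4824/5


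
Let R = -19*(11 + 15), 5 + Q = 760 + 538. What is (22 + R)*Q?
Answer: -610296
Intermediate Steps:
Q = 1293 (Q = -5 + (760 + 538) = -5 + 1298 = 1293)
R = -494 (R = -19*26 = -494)
(22 + R)*Q = (22 - 494)*1293 = -472*1293 = -610296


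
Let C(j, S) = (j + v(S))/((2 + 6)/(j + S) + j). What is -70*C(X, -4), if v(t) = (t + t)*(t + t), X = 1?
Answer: 2730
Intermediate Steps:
v(t) = 4*t**2 (v(t) = (2*t)*(2*t) = 4*t**2)
C(j, S) = (j + 4*S**2)/(j + 8/(S + j)) (C(j, S) = (j + 4*S**2)/((2 + 6)/(j + S) + j) = (j + 4*S**2)/(8/(S + j) + j) = (j + 4*S**2)/(j + 8/(S + j)))
-70*C(X, -4) = -70*(1**2 + 4*(-4)**3 - 4*1 + 4*1*(-4)**2)/(8 + 1**2 - 4*1) = -70*(1 + 4*(-64) - 4 + 4*1*16)/(8 + 1 - 4) = -70*(1 - 256 - 4 + 64)/5 = -14*(-195) = -70*(-39) = 2730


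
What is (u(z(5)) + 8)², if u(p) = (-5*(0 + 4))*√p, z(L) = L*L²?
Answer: 50064 - 1600*√5 ≈ 46486.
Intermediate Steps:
z(L) = L³
u(p) = -20*√p (u(p) = (-5*4)*√p = -20*√p)
(u(z(5)) + 8)² = (-20*5*√5 + 8)² = (-100*√5 + 8)² = (8 - 100*√5)²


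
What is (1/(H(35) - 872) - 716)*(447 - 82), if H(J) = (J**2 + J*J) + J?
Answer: -421541055/1613 ≈ -2.6134e+5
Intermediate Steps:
H(J) = J + 2*J**2 (H(J) = (J**2 + J**2) + J = 2*J**2 + J = J + 2*J**2)
(1/(H(35) - 872) - 716)*(447 - 82) = (1/(35*(1 + 2*35) - 872) - 716)*(447 - 82) = (1/(35*(1 + 70) - 872) - 716)*365 = (1/(35*71 - 872) - 716)*365 = (1/(2485 - 872) - 716)*365 = (1/1613 - 716)*365 = -1154907/1613*365 = -421541055/1613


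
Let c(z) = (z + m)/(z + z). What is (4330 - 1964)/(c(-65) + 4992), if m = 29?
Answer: 76895/162249 ≈ 0.47393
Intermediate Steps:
c(z) = (29 + z)/(2*z) (c(z) = (z + 29)/(z + z) = (29 + z)/((2*z)) = (29 + z)*(1/(2*z)) = (29 + z)/(2*z))
(4330 - 1964)/(c(-65) + 4992) = (4330 - 1964)/((1/2)*(29 - 65)/(-65) + 4992) = 2366/((1/2)*(-1/65)*(-36) + 4992) = 2366/(18/65 + 4992) = 2366/(324498/65) = 2366*(65/324498) = 76895/162249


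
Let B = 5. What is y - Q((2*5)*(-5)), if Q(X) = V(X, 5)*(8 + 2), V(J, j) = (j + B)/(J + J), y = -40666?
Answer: -40665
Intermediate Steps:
V(J, j) = (5 + j)/(2*J) (V(J, j) = (j + 5)/(J + J) = (5 + j)/((2*J)) = (5 + j)*(1/(2*J)) = (5 + j)/(2*J))
Q(X) = 50/X (Q(X) = ((5 + 5)/(2*X))*(8 + 2) = ((½)*10/X)*10 = (5/X)*10 = 50/X)
y - Q((2*5)*(-5)) = -40666 - 50/((2*5)*(-5)) = -40666 - 50/(10*(-5)) = -40666 - 50/(-50) = -40666 - 50*(-1)/50 = -40666 - 1*(-1) = -40666 + 1 = -40665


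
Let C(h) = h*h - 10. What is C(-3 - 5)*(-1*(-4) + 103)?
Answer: 5778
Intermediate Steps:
C(h) = -10 + h² (C(h) = h² - 10 = -10 + h²)
C(-3 - 5)*(-1*(-4) + 103) = (-10 + (-3 - 5)²)*(-1*(-4) + 103) = (-10 + (-8)²)*(4 + 103) = (-10 + 64)*107 = 54*107 = 5778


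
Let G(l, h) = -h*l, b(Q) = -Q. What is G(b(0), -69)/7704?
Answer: 0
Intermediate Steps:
G(l, h) = -h*l
G(b(0), -69)/7704 = -1*(-69)*(-1*0)/7704 = -1*(-69)*0*(1/7704) = 0*(1/7704) = 0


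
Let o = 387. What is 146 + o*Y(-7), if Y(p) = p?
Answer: -2563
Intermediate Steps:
146 + o*Y(-7) = 146 + 387*(-7) = 146 - 2709 = -2563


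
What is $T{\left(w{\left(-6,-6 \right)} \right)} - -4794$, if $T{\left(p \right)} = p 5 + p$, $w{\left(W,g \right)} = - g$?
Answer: $4830$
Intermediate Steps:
$T{\left(p \right)} = 6 p$ ($T{\left(p \right)} = 5 p + p = 6 p$)
$T{\left(w{\left(-6,-6 \right)} \right)} - -4794 = 6 \left(\left(-1\right) \left(-6\right)\right) - -4794 = 6 \cdot 6 + 4794 = 36 + 4794 = 4830$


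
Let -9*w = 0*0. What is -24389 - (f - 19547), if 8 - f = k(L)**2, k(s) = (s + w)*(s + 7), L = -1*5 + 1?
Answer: -4706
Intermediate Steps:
L = -4 (L = -5 + 1 = -4)
w = 0 (w = -0*0 = -1/9*0 = 0)
k(s) = s*(7 + s) (k(s) = (s + 0)*(s + 7) = s*(7 + s))
f = -136 (f = 8 - (-4*(7 - 4))**2 = 8 - (-4*3)**2 = 8 - 1*(-12)**2 = 8 - 1*144 = 8 - 144 = -136)
-24389 - (f - 19547) = -24389 - (-136 - 19547) = -24389 - 1*(-19683) = -24389 + 19683 = -4706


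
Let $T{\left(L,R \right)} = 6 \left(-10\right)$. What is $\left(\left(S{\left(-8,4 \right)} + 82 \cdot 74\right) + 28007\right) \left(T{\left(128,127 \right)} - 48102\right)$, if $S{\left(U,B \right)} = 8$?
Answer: $-1641505446$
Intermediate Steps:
$T{\left(L,R \right)} = -60$
$\left(\left(S{\left(-8,4 \right)} + 82 \cdot 74\right) + 28007\right) \left(T{\left(128,127 \right)} - 48102\right) = \left(\left(8 + 82 \cdot 74\right) + 28007\right) \left(-60 - 48102\right) = \left(\left(8 + 6068\right) + 28007\right) \left(-48162\right) = \left(6076 + 28007\right) \left(-48162\right) = 34083 \left(-48162\right) = -1641505446$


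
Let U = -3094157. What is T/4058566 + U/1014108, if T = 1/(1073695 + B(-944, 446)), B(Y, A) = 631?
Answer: -1686401805543350363/552717125283585966 ≈ -3.0511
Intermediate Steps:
T = 1/1074326 (T = 1/(1073695 + 631) = 1/1074326 ≈ 9.3082e-7)
T/4058566 + U/1014108 = (1/1074326)/4058566 - 3094157/1014108 = (1/1074326)*(1/4058566) - 3094157*1/1014108 = 1/4360222976516 - 3094157/1014108 = -1686401805543350363/552717125283585966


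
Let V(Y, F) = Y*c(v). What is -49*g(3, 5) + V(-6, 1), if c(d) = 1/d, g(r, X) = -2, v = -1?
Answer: 104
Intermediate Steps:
V(Y, F) = -Y (V(Y, F) = Y/(-1) = Y*(-1) = -Y)
-49*g(3, 5) + V(-6, 1) = -49*(-2) - 1*(-6) = 98 + 6 = 104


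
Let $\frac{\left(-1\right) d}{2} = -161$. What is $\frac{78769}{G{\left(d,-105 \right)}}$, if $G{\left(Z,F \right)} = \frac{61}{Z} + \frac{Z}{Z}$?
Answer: $\frac{25363618}{383} \approx 66224.0$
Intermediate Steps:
$d = 322$ ($d = \left(-2\right) \left(-161\right) = 322$)
$G{\left(Z,F \right)} = 1 + \frac{61}{Z}$ ($G{\left(Z,F \right)} = \frac{61}{Z} + 1 = 1 + \frac{61}{Z}$)
$\frac{78769}{G{\left(d,-105 \right)}} = \frac{78769}{\frac{1}{322} \left(61 + 322\right)} = \frac{78769}{\frac{1}{322} \cdot 383} = \frac{78769}{\frac{383}{322}} = 78769 \cdot \frac{322}{383} = \frac{25363618}{383}$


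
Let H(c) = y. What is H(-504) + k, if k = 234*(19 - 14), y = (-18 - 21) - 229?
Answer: 902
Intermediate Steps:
y = -268 (y = -39 - 229 = -268)
k = 1170 (k = 234*5 = 1170)
H(c) = -268
H(-504) + k = -268 + 1170 = 902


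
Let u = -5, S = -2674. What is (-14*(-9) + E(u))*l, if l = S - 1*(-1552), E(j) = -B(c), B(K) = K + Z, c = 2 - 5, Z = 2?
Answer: -142494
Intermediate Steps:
c = -3
B(K) = 2 + K (B(K) = K + 2 = 2 + K)
E(j) = 1 (E(j) = -(2 - 3) = -1*(-1) = 1)
l = -1122 (l = -2674 - 1*(-1552) = -2674 + 1552 = -1122)
(-14*(-9) + E(u))*l = (-14*(-9) + 1)*(-1122) = (126 + 1)*(-1122) = 127*(-1122) = -142494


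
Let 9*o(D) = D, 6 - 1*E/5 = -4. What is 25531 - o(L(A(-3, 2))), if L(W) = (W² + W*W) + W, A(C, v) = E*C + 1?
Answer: 20614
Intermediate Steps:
E = 50 (E = 30 - 5*(-4) = 30 + 20 = 50)
A(C, v) = 1 + 50*C (A(C, v) = 50*C + 1 = 1 + 50*C)
L(W) = W + 2*W² (L(W) = (W² + W²) + W = 2*W² + W = W + 2*W²)
o(D) = D/9
25531 - o(L(A(-3, 2))) = 25531 - (1 + 50*(-3))*(1 + 2*(1 + 50*(-3)))/9 = 25531 - (1 - 150)*(1 + 2*(1 - 150))/9 = 25531 - (-149*(1 + 2*(-149)))/9 = 25531 - (-149*(1 - 298))/9 = 25531 - (-149*(-297))/9 = 25531 - 44253/9 = 25531 - 1*4917 = 25531 - 4917 = 20614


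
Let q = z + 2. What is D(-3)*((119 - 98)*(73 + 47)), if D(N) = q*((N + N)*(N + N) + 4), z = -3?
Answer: -100800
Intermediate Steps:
q = -1 (q = -3 + 2 = -1)
D(N) = -4 - 4*N**2 (D(N) = -((N + N)*(N + N) + 4) = -((2*N)*(2*N) + 4) = -(4*N**2 + 4) = -(4 + 4*N**2) = -4 - 4*N**2)
D(-3)*((119 - 98)*(73 + 47)) = (-4 - 4*(-3)**2)*((119 - 98)*(73 + 47)) = (-4 - 4*9)*(21*120) = (-4 - 36)*2520 = -40*2520 = -100800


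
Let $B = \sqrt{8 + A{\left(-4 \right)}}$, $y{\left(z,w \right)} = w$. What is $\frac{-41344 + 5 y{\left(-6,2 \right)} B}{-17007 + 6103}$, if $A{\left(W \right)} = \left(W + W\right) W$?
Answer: $\frac{5168}{1363} - \frac{5 \sqrt{10}}{2726} \approx 3.7858$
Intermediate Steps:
$A{\left(W \right)} = 2 W^{2}$ ($A{\left(W \right)} = 2 W W = 2 W^{2}$)
$B = 2 \sqrt{10}$ ($B = \sqrt{8 + 2 \left(-4\right)^{2}} = \sqrt{8 + 2 \cdot 16} = \sqrt{8 + 32} = \sqrt{40} = 2 \sqrt{10} \approx 6.3246$)
$\frac{-41344 + 5 y{\left(-6,2 \right)} B}{-17007 + 6103} = \frac{-41344 + 5 \cdot 2 \cdot 2 \sqrt{10}}{-17007 + 6103} = \frac{-41344 + 10 \cdot 2 \sqrt{10}}{-10904} = \left(-41344 + 20 \sqrt{10}\right) \left(- \frac{1}{10904}\right) = \frac{5168}{1363} - \frac{5 \sqrt{10}}{2726}$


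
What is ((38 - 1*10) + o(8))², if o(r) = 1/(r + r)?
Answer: 201601/256 ≈ 787.50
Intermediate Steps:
o(r) = 1/(2*r)
((38 - 1*10) + o(8))² = ((38 - 1*10) + (½)/8)² = ((38 - 10) + (½)*(⅛))² = (28 + 1/16)² = (449/16)² = 201601/256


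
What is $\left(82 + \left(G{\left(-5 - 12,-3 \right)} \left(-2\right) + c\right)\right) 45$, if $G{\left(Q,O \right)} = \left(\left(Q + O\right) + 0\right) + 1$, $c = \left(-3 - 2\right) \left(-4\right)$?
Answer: $6300$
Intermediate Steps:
$c = 20$ ($c = \left(-5\right) \left(-4\right) = 20$)
$G{\left(Q,O \right)} = 1 + O + Q$ ($G{\left(Q,O \right)} = \left(\left(O + Q\right) + 0\right) + 1 = \left(O + Q\right) + 1 = 1 + O + Q$)
$\left(82 + \left(G{\left(-5 - 12,-3 \right)} \left(-2\right) + c\right)\right) 45 = \left(82 + \left(\left(1 - 3 - 17\right) \left(-2\right) + 20\right)\right) 45 = \left(82 + \left(\left(-19\right) \left(-2\right) + 20\right)\right) 45 = \left(82 + \left(38 + 20\right)\right) 45 = \left(82 + 58\right) 45 = 140 \cdot 45 = 6300$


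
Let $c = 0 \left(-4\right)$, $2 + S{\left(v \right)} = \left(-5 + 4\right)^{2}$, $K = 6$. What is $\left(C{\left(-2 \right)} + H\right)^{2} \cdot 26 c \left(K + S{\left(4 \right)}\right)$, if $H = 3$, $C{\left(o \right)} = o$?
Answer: $0$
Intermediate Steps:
$S{\left(v \right)} = -1$ ($S{\left(v \right)} = -2 + \left(-5 + 4\right)^{2} = -2 + \left(-1\right)^{2} = -2 + 1 = -1$)
$c = 0$
$\left(C{\left(-2 \right)} + H\right)^{2} \cdot 26 c \left(K + S{\left(4 \right)}\right) = \left(-2 + 3\right)^{2} \cdot 26 \cdot 0 \left(6 - 1\right) = 1^{2} \cdot 26 \cdot 0 \cdot 5 = 1 \cdot 26 \cdot 0 = 26 \cdot 0 = 0$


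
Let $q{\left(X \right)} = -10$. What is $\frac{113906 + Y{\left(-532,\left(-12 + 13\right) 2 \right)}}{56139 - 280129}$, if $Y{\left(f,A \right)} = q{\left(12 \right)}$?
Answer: $- \frac{56948}{111995} \approx -0.50849$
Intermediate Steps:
$Y{\left(f,A \right)} = -10$
$\frac{113906 + Y{\left(-532,\left(-12 + 13\right) 2 \right)}}{56139 - 280129} = \frac{113906 - 10}{56139 - 280129} = \frac{113896}{-223990} = 113896 \left(- \frac{1}{223990}\right) = - \frac{56948}{111995}$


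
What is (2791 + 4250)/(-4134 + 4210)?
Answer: 7041/76 ≈ 92.645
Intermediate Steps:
(2791 + 4250)/(-4134 + 4210) = 7041/76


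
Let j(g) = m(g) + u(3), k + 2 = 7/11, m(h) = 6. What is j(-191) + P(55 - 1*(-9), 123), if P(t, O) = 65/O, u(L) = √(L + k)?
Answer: 803/123 + 3*√22/11 ≈ 7.8077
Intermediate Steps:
k = -15/11 (k = -2 + 7/11 = -15/11 ≈ -1.3636)
u(L) = √(-15/11 + L) (u(L) = √(L - 15/11) = √(-15/11 + L))
j(g) = 6 + 3*√22/11 (j(g) = 6 + √(-165 + 121*3)/11 = 6 + √(-165 + 363)/11 = 6 + √198/11 = 6 + (3*√22)/11 = 6 + 3*√22/11)
j(-191) + P(55 - 1*(-9), 123) = (6 + 3*√22/11) + 65/123 = 803/123 + 3*√22/11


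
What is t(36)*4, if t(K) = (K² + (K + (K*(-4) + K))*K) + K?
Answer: -5040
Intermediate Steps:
t(K) = K - K² (t(K) = (K² + (K + (-4*K + K))*K) + K = (K² + (K - 3*K)*K) + K = (K² + (-2*K)*K) + K = (K² - 2*K²) + K = -K² + K = K - K²)
t(36)*4 = (36*(1 - 1*36))*4 = (36*(1 - 36))*4 = (36*(-35))*4 = -1260*4 = -5040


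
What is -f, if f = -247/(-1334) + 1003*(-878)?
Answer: 1174765509/1334 ≈ 8.8063e+5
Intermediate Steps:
f = -1174765509/1334 (f = -247*(-1/1334) - 880634 = 247/1334 - 880634 = -1174765509/1334 ≈ -8.8063e+5)
-f = -1*(-1174765509/1334) = 1174765509/1334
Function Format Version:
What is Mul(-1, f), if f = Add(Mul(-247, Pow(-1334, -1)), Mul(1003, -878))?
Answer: Rational(1174765509, 1334) ≈ 8.8063e+5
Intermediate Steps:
f = Rational(-1174765509, 1334) (f = Add(Mul(-247, Rational(-1, 1334)), -880634) = Add(Rational(247, 1334), -880634) = Rational(-1174765509, 1334) ≈ -8.8063e+5)
Mul(-1, f) = Mul(-1, Rational(-1174765509, 1334)) = Rational(1174765509, 1334)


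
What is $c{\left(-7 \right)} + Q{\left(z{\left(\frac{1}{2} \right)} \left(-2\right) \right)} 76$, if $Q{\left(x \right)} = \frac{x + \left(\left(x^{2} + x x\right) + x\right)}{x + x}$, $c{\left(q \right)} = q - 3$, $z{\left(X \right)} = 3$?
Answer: $-390$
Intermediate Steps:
$c{\left(q \right)} = -3 + q$ ($c{\left(q \right)} = q - 3 = -3 + q$)
$Q{\left(x \right)} = \frac{2 x + 2 x^{2}}{2 x}$ ($Q{\left(x \right)} = \frac{x + \left(\left(x^{2} + x^{2}\right) + x\right)}{2 x} = \left(x + \left(2 x^{2} + x\right)\right) \frac{1}{2 x} = \left(x + \left(x + 2 x^{2}\right)\right) \frac{1}{2 x} = \left(2 x + 2 x^{2}\right) \frac{1}{2 x} = \frac{2 x + 2 x^{2}}{2 x}$)
$c{\left(-7 \right)} + Q{\left(z{\left(\frac{1}{2} \right)} \left(-2\right) \right)} 76 = \left(-3 - 7\right) + \left(1 + 3 \left(-2\right)\right) 76 = -10 + \left(1 - 6\right) 76 = -10 - 380 = -390$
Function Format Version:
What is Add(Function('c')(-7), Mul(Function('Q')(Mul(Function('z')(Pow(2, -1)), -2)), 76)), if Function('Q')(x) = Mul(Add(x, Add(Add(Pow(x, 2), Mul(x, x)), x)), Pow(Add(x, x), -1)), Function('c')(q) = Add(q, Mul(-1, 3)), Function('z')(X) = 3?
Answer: -390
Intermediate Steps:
Function('c')(q) = Add(-3, q) (Function('c')(q) = Add(q, -3) = Add(-3, q))
Function('Q')(x) = Mul(Rational(1, 2), Pow(x, -1), Add(Mul(2, x), Mul(2, Pow(x, 2)))) (Function('Q')(x) = Mul(Add(x, Add(Add(Pow(x, 2), Pow(x, 2)), x)), Pow(Mul(2, x), -1)) = Mul(Add(x, Add(Mul(2, Pow(x, 2)), x)), Mul(Rational(1, 2), Pow(x, -1))) = Mul(Add(x, Add(x, Mul(2, Pow(x, 2)))), Mul(Rational(1, 2), Pow(x, -1))) = Mul(Add(Mul(2, x), Mul(2, Pow(x, 2))), Mul(Rational(1, 2), Pow(x, -1))) = Mul(Rational(1, 2), Pow(x, -1), Add(Mul(2, x), Mul(2, Pow(x, 2)))))
Add(Function('c')(-7), Mul(Function('Q')(Mul(Function('z')(Pow(2, -1)), -2)), 76)) = Add(Add(-3, -7), Mul(Add(1, Mul(3, -2)), 76)) = Add(-10, Mul(Add(1, -6), 76)) = Add(-10, Mul(-5, 76)) = Add(-10, -380) = -390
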